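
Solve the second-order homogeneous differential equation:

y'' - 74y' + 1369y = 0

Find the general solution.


Characteristic equation: r² - 74r + 1369 = 0, i.e. (r - 37)² = 0.
Repeated root r = 37; include an x factor for the second linearly independent solution.
General solution: y = (C₁ + C₂x)e^(37x).


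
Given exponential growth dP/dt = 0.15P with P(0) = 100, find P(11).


The ODE dP/dt = 0.15P has solution P(t) = P(0)e^(0.15t).
Substitute P(0) = 100 and t = 11: P(11) = 100 e^(1.65) ≈ 521.


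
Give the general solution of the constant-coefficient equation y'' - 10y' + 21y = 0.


Characteristic equation: r² - 10r + 21 = 0.
Factor: (r - 7)(r - 3) = 0 ⇒ r = 7, 3 (distinct real).
General solution: y = C₁e^(7x) + C₂e^(3x).


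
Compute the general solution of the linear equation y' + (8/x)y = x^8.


P(x) = 8/x ⇒ μ = x^8.
(x^8 y)' = x^8·x^8 = x^16.
Integrate: x^8 y = x^17/(17) + C.
Solve for y: y = (1/17)x^9 + C/x^8.


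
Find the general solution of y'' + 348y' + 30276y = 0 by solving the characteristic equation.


Characteristic equation: r² + 348r + 30276 = 0, i.e. (r + 174)² = 0.
Repeated root r = -174; include an x factor for the second linearly independent solution.
General solution: y = (C₁ + C₂x)e^(-174x).


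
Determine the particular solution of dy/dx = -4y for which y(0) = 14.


General solution of y' = -4y is y = Ce^(-4x).
Apply y(0) = 14: C = 14.
Particular solution: y = 14e^(-4x).


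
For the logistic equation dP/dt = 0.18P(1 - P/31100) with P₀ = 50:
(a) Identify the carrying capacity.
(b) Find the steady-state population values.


Logistic ODE dP/dt = 0.18P(1 - P/31100) has equilibria where dP/dt = 0, i.e. P = 0 or P = 31100.
The coefficient (1 - P/K) = 0 when P = K, identifying K = 31100 as the carrying capacity.
(a) K = 31100; (b) equilibria P = 0 and P = 31100.


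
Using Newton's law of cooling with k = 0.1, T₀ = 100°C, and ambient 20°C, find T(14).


Newton's law: dT/dt = -k(T - T_a) has solution T(t) = T_a + (T₀ - T_a)e^(-kt).
Plug in T_a = 20, T₀ = 100, k = 0.1, t = 14: T(14) = 20 + (80)e^(-1.40) ≈ 39.7°C.


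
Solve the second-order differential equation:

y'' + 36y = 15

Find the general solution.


Homogeneous part: r² + 36 = 0 ⇒ r = ±6i, so y_h = C₁cos(6x) + C₂sin(6x).
Try constant y_p = A; plug in: 36A = 15 ⇒ A = 5/12.
General solution: y = C₁cos(6x) + C₂sin(6x) + 5/12.


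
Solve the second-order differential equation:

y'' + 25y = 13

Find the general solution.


Homogeneous part: r² + 25 = 0 ⇒ r = ±5i, so y_h = C₁cos(5x) + C₂sin(5x).
Try constant y_p = A; plug in: 25A = 13 ⇒ A = 13/25.
General solution: y = C₁cos(5x) + C₂sin(5x) + 13/25.


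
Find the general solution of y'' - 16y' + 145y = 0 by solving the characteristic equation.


Characteristic equation: r² - 16r + 145 = 0.
Discriminant is negative; roots r = 8 ± 9i (complex conjugate pair).
General solution uses e^(α x)(C₁ cos(β x) + C₂ sin(β x)): y = e^(8x)(C₁cos(9x) + C₂sin(9x)).


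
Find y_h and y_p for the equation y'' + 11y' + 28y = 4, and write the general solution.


Characteristic roots of r² + 11r + 28 = 0 are -7, -4.
y_h = C₁e^(-7x) + C₂e^(-4x).
Constant forcing; try y_p = A. Then 28A = 4 ⇒ A = 1/7.
General solution: y = C₁e^(-7x) + C₂e^(-4x) + 1/7.


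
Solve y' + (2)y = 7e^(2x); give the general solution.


P(x) = 2 ⇒ μ = e^(2x).
(μ y)' = 7e^(4x) ⇒ μ y = (7/4)e^(4x) + C.
Divide by μ: y = (7/4)e^(2x) + Ce^(-2x).


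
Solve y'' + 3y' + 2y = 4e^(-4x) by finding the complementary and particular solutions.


Characteristic roots of r² + 3r + 2 = 0 are -1, -2.
y_h = C₁e^(-x) + C₂e^(-2x).
Forcing exponent -4 is not a characteristic root; try y_p = Ae^(-4x).
Substitute: A·(16 + (3)·-4 + (2)) = A·6 = 4, so A = 2/3.
General solution: y = C₁e^(-x) + C₂e^(-2x) + (2/3)e^(-4x).


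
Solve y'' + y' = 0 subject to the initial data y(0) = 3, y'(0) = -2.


Characteristic roots of r² + r = 0 are 0, -1.
General solution y = c₁ + c₂ e^(-x).
Apply y(0) = 3: c₁ + c₂ = 3. Apply y'(0) = -2: 0 c₁ - 1 c₂ = -2.
Solve: c₁ = 1, c₂ = 2.
Particular solution: y = 1 + 2e^(-x).


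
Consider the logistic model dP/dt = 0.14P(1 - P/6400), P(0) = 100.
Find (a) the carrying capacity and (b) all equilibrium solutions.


Logistic ODE dP/dt = 0.14P(1 - P/6400) has equilibria where dP/dt = 0, i.e. P = 0 or P = 6400.
The coefficient (1 - P/K) = 0 when P = K, identifying K = 6400 as the carrying capacity.
(a) K = 6400; (b) equilibria P = 0 and P = 6400.


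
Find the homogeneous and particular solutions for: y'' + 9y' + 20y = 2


Characteristic roots of r² + 9r + 20 = 0 are -4, -5.
y_h = C₁e^(-4x) + C₂e^(-5x).
Constant forcing; try y_p = A. Then 20A = 2 ⇒ A = 1/10.
General solution: y = C₁e^(-4x) + C₂e^(-5x) + 1/10.


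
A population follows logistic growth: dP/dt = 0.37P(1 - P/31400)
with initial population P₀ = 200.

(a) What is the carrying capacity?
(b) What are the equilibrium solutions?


Logistic ODE dP/dt = 0.37P(1 - P/31400) has equilibria where dP/dt = 0, i.e. P = 0 or P = 31400.
The coefficient (1 - P/K) = 0 when P = K, identifying K = 31400 as the carrying capacity.
(a) K = 31400; (b) equilibria P = 0 and P = 31400.


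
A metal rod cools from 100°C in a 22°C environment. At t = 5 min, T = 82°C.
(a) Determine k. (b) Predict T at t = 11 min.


Newton's law: T(t) = T_a + (T₀ - T_a)e^(-kt).
(a) Use T(5) = 82: (82 - 22)/(100 - 22) = e^(-k·5), so k = -ln(0.769)/5 ≈ 0.0525.
(b) Apply k to t = 11: T(11) = 22 + (78)e^(-0.577) ≈ 65.8°C.


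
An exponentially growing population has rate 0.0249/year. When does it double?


Exponential growth: P(t) = P₀ e^(0.0249t). Set P(t)/P₀ = 2: e^(0.0249t) = 2.
Solve: t = ln(2)/0.0249 ≈ 27.84 years.


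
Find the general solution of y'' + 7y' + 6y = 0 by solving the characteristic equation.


Characteristic equation: r² + 7r + 6 = 0.
Factor: (r + 6)(r + 1) = 0 ⇒ r = -6, -1 (distinct real).
General solution: y = C₁e^(-6x) + C₂e^(-x).


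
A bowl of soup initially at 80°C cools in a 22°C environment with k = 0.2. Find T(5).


Newton's law: dT/dt = -k(T - T_a) has solution T(t) = T_a + (T₀ - T_a)e^(-kt).
Plug in T_a = 22, T₀ = 80, k = 0.2, t = 5: T(5) = 22 + (58)e^(-1.00) ≈ 43.3°C.


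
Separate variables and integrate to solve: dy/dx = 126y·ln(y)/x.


Separate: dy/[y ln(y)] = 126 dx/x.
Substitute u = ln(y): du/u = 126 dx/x.
Integrate: ln|ln(y)| = 126ln|x| + C₀, hence ln(y) = C·x^126.


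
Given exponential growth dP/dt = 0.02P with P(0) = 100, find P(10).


The ODE dP/dt = 0.02P has solution P(t) = P(0)e^(0.02t).
Substitute P(0) = 100 and t = 10: P(10) = 100 e^(0.20) ≈ 122.


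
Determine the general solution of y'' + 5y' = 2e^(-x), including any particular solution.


Characteristic roots of r² + 5r = 0 are -5, 0.
y_h = C₁e^(-5x) + C₂.
Forcing exponent -1 is not a characteristic root; try y_p = Ae^(-x).
Substitute: A·(1 + (5)·-1 + (0)) = A·-4 = 2, so A = -1/2.
General solution: y = C₁e^(-5x) + C₂ - (1/2)e^(-x).


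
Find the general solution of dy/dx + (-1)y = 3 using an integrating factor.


P(x) = -1 ⇒ μ = e^(-x).
(μ y)' = 3e^(-x) ⇒ μ y = -3e^(-x) + C.
Divide by μ: y = -3 + Ce^(x).


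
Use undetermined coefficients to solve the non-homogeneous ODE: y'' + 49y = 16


Homogeneous part: r² + 49 = 0 ⇒ r = ±7i, so y_h = C₁cos(7x) + C₂sin(7x).
Try constant y_p = A; plug in: 49A = 16 ⇒ A = 16/49.
General solution: y = C₁cos(7x) + C₂sin(7x) + 16/49.


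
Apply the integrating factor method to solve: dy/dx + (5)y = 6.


P(x) = 5, Q(x) = 6; integrating factor μ = e^(5x).
(μ y)' = 6e^(5x) ⇒ μ y = (6/5)e^(5x) + C.
Divide by μ: y = 6/5 + Ce^(-5x).


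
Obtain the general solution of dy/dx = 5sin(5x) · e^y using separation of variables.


Separate: e^(-y) dy = 5sin(5x) dx.
Integrate: -e^(-y) = -cos(5x) + C₀.
Rearrange: e^(-y) = cos(5x) + C.


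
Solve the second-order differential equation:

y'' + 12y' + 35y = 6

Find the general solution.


Characteristic roots of r² + 12r + 35 = 0 are -7, -5.
y_h = C₁e^(-7x) + C₂e^(-5x).
Constant forcing; try y_p = A. Then 35A = 6 ⇒ A = 6/35.
General solution: y = C₁e^(-7x) + C₂e^(-5x) + 6/35.


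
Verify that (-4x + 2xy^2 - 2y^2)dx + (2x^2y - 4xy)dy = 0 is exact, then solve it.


Check exactness: ∂M/∂y = 4xy - 4y and ∂N/∂x = 4xy - 4y; equal, so the equation is exact.
Integrate M with respect to x (treating y as constant): ∫M dx = -2x^2 + x^2y^2 - 2xy^2 + h(y).
Differentiate w.r.t. y and set equal to N: all terms match, so h'(y) = 0 and h is a constant absorbed into C.
General solution: -2x^2 + x^2y^2 - 2xy^2 = C.


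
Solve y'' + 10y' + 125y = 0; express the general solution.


Characteristic equation: r² + 10r + 125 = 0.
Discriminant is negative; roots r = -5 ± 10i (complex conjugate pair).
General solution uses e^(α x)(C₁ cos(β x) + C₂ sin(β x)): y = e^(-5x)(C₁cos(10x) + C₂sin(10x)).


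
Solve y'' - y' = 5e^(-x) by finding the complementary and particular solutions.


Characteristic roots of r² - r = 0 are 1, 0.
y_h = C₁e^(x) + C₂.
Forcing exponent -1 is not a characteristic root; try y_p = Ae^(-x).
Substitute: A·(1 + (-1)·-1 + (0)) = A·2 = 5, so A = 5/2.
General solution: y = C₁e^(x) + C₂ + (5/2)e^(-x).


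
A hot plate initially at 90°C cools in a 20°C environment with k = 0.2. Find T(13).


Newton's law: dT/dt = -k(T - T_a) has solution T(t) = T_a + (T₀ - T_a)e^(-kt).
Plug in T_a = 20, T₀ = 90, k = 0.2, t = 13: T(13) = 20 + (70)e^(-2.60) ≈ 25.2°C.


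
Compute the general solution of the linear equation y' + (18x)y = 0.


P(x) = 18x ⇒ μ = e^(9x²).
Q(x) = 0 so μ y is constant: y = Ce^(-9x²).


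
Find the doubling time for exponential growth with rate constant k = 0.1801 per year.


Exponential growth: P(t) = P₀ e^(0.1801t). Set P(t)/P₀ = 2: e^(0.1801t) = 2.
Solve: t = ln(2)/0.1801 ≈ 3.85 years.


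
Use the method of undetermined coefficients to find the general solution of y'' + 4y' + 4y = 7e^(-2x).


Characteristic polynomial (r + 2)² = 0; repeated root r = -2.
y_h = (C₁ + C₂x)e^(-2x). Forcing matches the repeated root (resonance), so try y_p = Ax² e^(-2x).
Substitute and solve for A: 2A = 7, so A = 7/2.
General solution: y = (C₁ + C₂x + (7/2)x²)e^(-2x).


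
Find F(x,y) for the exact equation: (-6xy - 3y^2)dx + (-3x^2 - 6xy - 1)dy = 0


Check exactness: ∂M/∂y = -6x - 6y and ∂N/∂x = -6x - 6y; equal, so the equation is exact.
Integrate M with respect to x (treating y as constant): ∫M dx = -3x^2y - 3xy^2 + h(y).
Differentiate w.r.t. y and set equal to N: the x-dependent terms already match, leaving h'(y) = -1. Integrate: h(y) = -y.
So F(x,y) = -3x^2y - 3xy^2 - y.
General solution: -3x^2y - 3xy^2 - y = C.


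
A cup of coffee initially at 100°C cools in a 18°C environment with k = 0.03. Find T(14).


Newton's law: dT/dt = -k(T - T_a) has solution T(t) = T_a + (T₀ - T_a)e^(-kt).
Plug in T_a = 18, T₀ = 100, k = 0.03, t = 14: T(14) = 18 + (82)e^(-0.42) ≈ 71.9°C.


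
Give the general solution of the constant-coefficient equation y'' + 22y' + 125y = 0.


Characteristic equation: r² + 22r + 125 = 0.
Discriminant is negative; roots r = -11 ± 2i (complex conjugate pair).
General solution uses e^(α x)(C₁ cos(β x) + C₂ sin(β x)): y = e^(-11x)(C₁cos(2x) + C₂sin(2x)).


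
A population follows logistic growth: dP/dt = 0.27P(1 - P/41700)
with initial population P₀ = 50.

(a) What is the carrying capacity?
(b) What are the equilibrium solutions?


Logistic ODE dP/dt = 0.27P(1 - P/41700) has equilibria where dP/dt = 0, i.e. P = 0 or P = 41700.
The coefficient (1 - P/K) = 0 when P = K, identifying K = 41700 as the carrying capacity.
(a) K = 41700; (b) equilibria P = 0 and P = 41700.


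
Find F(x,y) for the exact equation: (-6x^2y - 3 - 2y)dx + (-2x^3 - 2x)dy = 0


Check exactness: ∂M/∂y = -6x^2 - 2 and ∂N/∂x = -6x^2 - 2; equal, so the equation is exact.
Integrate M with respect to x (treating y as constant): ∫M dx = -2x^3y - 3x - 2xy + h(y).
Differentiate w.r.t. y and set equal to N: all terms match, so h'(y) = 0 and h is a constant absorbed into C.
General solution: -2x^3y - 3x - 2xy = C.


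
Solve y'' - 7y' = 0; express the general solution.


Characteristic equation: r² - 7r = 0.
Factor: (r - 7)(r - 0) = 0 ⇒ r = 7, 0 (distinct real).
General solution: y = C₁e^(7x) + C₂.


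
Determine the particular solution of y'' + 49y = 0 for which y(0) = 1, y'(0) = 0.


Characteristic roots of r² + 49 = 0 are ±7i, so y = C₁cos(7x) + C₂sin(7x).
Apply y(0) = 1: C₁ = 1. Differentiate and apply y'(0) = 0: 7·C₂ = 0, so C₂ = 0.
Particular solution: y = cos(7x).


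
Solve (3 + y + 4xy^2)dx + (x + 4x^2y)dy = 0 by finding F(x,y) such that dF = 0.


Check exactness: ∂M/∂y = 1 + 8xy and ∂N/∂x = 1 + 8xy; equal, so the equation is exact.
Integrate M with respect to x (treating y as constant): ∫M dx = 3x + xy + 2x^2y^2 + h(y).
Differentiate w.r.t. y and set equal to N: all terms match, so h'(y) = 0 and h is a constant absorbed into C.
General solution: 3x + xy + 2x^2y^2 = C.


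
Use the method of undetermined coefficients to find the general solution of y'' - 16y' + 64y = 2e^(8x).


Characteristic polynomial (r - 8)² = 0; repeated root r = 8.
y_h = (C₁ + C₂x)e^(8x). Forcing matches the repeated root (resonance), so try y_p = Ax² e^(8x).
Substitute and solve for A: 2A = 2, so A = 1.
General solution: y = (C₁ + C₂x + x²)e^(8x).


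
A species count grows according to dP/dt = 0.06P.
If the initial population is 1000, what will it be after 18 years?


The ODE dP/dt = 0.06P has solution P(t) = P(0)e^(0.06t).
Substitute P(0) = 1000 and t = 18: P(18) = 1000 e^(1.08) ≈ 2945.


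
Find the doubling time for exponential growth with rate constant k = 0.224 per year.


Exponential growth: P(t) = P₀ e^(0.224t). Set P(t)/P₀ = 2: e^(0.224t) = 2.
Solve: t = ln(2)/0.224 ≈ 3.09 years.


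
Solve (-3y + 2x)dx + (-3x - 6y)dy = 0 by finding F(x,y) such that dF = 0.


Check exactness: ∂M/∂y = -3 and ∂N/∂x = -3; equal, so the equation is exact.
Integrate M with respect to x (treating y as constant): ∫M dx = -3xy + x^2 + h(y).
Differentiate w.r.t. y and set equal to N: the x-dependent terms already match, leaving h'(y) = -6y. Integrate: h(y) = -3y^2.
So F(x,y) = -3xy - 3y^2 + x^2.
General solution: -3xy - 3y^2 + x^2 = C.


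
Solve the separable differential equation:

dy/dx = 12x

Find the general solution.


Integrate both sides with respect to x: y = ∫ 12x dx = 6x^2 + C.


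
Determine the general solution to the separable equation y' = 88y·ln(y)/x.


Separate: dy/[y ln(y)] = 88 dx/x.
Substitute u = ln(y): du/u = 88 dx/x.
Integrate: ln|ln(y)| = 88ln|x| + C₀, hence ln(y) = C·x^88.


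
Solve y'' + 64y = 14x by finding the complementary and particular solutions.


Homogeneous: r² + 64 = 0 ⇒ r = ±8i, y_h = C₁cos(8x) + C₂sin(8x).
Polynomial forcing; try y_p = Ax + B. Then y_p'' + 64 y_p = 64(Ax + B) = 14x, so B = 0 and A = 7/32.
General solution: y = C₁cos(8x) + C₂sin(8x) + (7/32)x.


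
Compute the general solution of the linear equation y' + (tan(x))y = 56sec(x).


P(x) = tan(x) ⇒ μ = e^(∫tan(x)dx) = sec(x).
(sec(x) y)' = 56sec²(x) ⇒ sec(x) y = 56tan(x) + C.
Multiply by cos(x): y = 56sin(x) + C·cos(x).


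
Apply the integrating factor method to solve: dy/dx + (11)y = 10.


P(x) = 11, Q(x) = 10; integrating factor μ = e^(11x).
(μ y)' = 10e^(11x) ⇒ μ y = (10/11)e^(11x) + C.
Divide by μ: y = 10/11 + Ce^(-11x).


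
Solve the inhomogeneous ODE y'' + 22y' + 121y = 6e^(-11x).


Characteristic polynomial (r + 11)² = 0; repeated root r = -11.
y_h = (C₁ + C₂x)e^(-11x). Forcing matches the repeated root (resonance), so try y_p = Ax² e^(-11x).
Substitute and solve for A: 2A = 6, so A = 3.
General solution: y = (C₁ + C₂x + 3x²)e^(-11x).


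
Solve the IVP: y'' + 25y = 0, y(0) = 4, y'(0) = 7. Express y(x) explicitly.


Characteristic roots of r² + 25 = 0 are ±5i, so y = C₁cos(5x) + C₂sin(5x).
Apply y(0) = 4: C₁ = 4. Differentiate and apply y'(0) = 7: 5·C₂ = 7, so C₂ = 7/5.
Particular solution: y = 4cos(5x) + (7/5)sin(5x).


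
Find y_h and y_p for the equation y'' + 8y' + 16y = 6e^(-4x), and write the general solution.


Characteristic polynomial (r + 4)² = 0; repeated root r = -4.
y_h = (C₁ + C₂x)e^(-4x). Forcing matches the repeated root (resonance), so try y_p = Ax² e^(-4x).
Substitute and solve for A: 2A = 6, so A = 3.
General solution: y = (C₁ + C₂x + 3x²)e^(-4x).


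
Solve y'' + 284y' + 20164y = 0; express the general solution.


Characteristic equation: r² + 284r + 20164 = 0, i.e. (r + 142)² = 0.
Repeated root r = -142; include an x factor for the second linearly independent solution.
General solution: y = (C₁ + C₂x)e^(-142x).


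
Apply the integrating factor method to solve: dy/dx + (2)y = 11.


P(x) = 2, Q(x) = 11; integrating factor μ = e^(2x).
(μ y)' = 11e^(2x) ⇒ μ y = (11/2)e^(2x) + C.
Divide by μ: y = 11/2 + Ce^(-2x).


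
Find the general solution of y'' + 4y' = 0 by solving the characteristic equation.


Characteristic equation: r² + 4r = 0.
Factor: (r + 4)(r - 0) = 0 ⇒ r = -4, 0 (distinct real).
General solution: y = C₁e^(-4x) + C₂.


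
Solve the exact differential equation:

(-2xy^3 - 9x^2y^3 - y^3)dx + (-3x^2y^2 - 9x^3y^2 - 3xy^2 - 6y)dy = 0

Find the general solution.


Check exactness: ∂M/∂y = -6xy^2 - 27x^2y^2 - 3y^2 and ∂N/∂x = -6xy^2 - 27x^2y^2 - 3y^2; equal, so the equation is exact.
Integrate M with respect to x (treating y as constant): ∫M dx = -x^2y^3 - 3x^3y^3 - xy^3 + h(y).
Differentiate w.r.t. y and set equal to N: the x-dependent terms already match, leaving h'(y) = -6y. Integrate: h(y) = -3y^2.
So F(x,y) = -x^2y^3 - 3x^3y^3 - xy^3 - 3y^2.
General solution: -x^2y^3 - 3x^3y^3 - xy^3 - 3y^2 = C.


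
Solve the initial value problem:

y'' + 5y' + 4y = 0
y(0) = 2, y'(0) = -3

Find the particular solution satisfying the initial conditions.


Characteristic roots of r² + 5r + 4 = 0 are -1, -4.
General solution y = c₁ e^(-x) + c₂ e^(-4x).
Apply y(0) = 2: c₁ + c₂ = 2. Apply y'(0) = -3: -1 c₁ - 4 c₂ = -3.
Solve: c₁ = 5/3, c₂ = 1/3.
Particular solution: y = (5/3)e^(-x) + (1/3)e^(-4x).


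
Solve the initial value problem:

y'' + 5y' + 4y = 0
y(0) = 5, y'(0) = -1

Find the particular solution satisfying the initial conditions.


Characteristic roots of r² + 5r + 4 = 0 are -4, -1.
General solution y = c₁ e^(-4x) + c₂ e^(-x).
Apply y(0) = 5: c₁ + c₂ = 5. Apply y'(0) = -1: -4 c₁ - 1 c₂ = -1.
Solve: c₁ = -4/3, c₂ = 19/3.
Particular solution: y = -(4/3)e^(-4x) + (19/3)e^(-x).


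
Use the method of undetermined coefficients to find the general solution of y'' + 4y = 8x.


Homogeneous: r² + 4 = 0 ⇒ r = ±2i, y_h = C₁cos(2x) + C₂sin(2x).
Polynomial forcing; try y_p = Ax + B. Then y_p'' + 4 y_p = 4(Ax + B) = 8x, so B = 0 and A = 2.
General solution: y = C₁cos(2x) + C₂sin(2x) + 2x.


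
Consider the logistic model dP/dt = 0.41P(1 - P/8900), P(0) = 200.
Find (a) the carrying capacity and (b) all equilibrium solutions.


Logistic ODE dP/dt = 0.41P(1 - P/8900) has equilibria where dP/dt = 0, i.e. P = 0 or P = 8900.
The coefficient (1 - P/K) = 0 when P = K, identifying K = 8900 as the carrying capacity.
(a) K = 8900; (b) equilibria P = 0 and P = 8900.


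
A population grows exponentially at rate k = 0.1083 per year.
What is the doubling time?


Exponential growth: P(t) = P₀ e^(0.1083t). Set P(t)/P₀ = 2: e^(0.1083t) = 2.
Solve: t = ln(2)/0.1083 ≈ 6.40 years.


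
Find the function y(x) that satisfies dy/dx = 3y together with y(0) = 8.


General solution of y' = 3y is y = Ce^(3x).
Apply y(0) = 8: C = 8.
Particular solution: y = 8e^(3x).


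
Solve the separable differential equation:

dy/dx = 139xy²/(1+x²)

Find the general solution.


Separate: dy/y² = 139x/(1+x²) dx.
Integrate LHS: ∫ dy/y² = -1/y.
Integrate RHS via u = 1+x²: (139/2)ln(1+x²) + C.
Result: -1/y = (139/2)ln(1+x²) + C.


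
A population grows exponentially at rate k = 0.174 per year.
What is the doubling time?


Exponential growth: P(t) = P₀ e^(0.174t). Set P(t)/P₀ = 2: e^(0.174t) = 2.
Solve: t = ln(2)/0.174 ≈ 3.98 years.


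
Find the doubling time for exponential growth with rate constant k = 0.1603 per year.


Exponential growth: P(t) = P₀ e^(0.1603t). Set P(t)/P₀ = 2: e^(0.1603t) = 2.
Solve: t = ln(2)/0.1603 ≈ 4.32 years.


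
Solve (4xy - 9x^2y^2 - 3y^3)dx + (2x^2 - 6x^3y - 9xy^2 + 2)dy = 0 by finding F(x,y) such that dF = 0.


Check exactness: ∂M/∂y = 4x - 18x^2y - 9y^2 and ∂N/∂x = 4x - 18x^2y - 9y^2; equal, so the equation is exact.
Integrate M with respect to x (treating y as constant): ∫M dx = 2x^2y - 3x^3y^2 - 3xy^3 + h(y).
Differentiate w.r.t. y and set equal to N: the x-dependent terms already match, leaving h'(y) = 2. Integrate: h(y) = 2y.
So F(x,y) = 2x^2y - 3x^3y^2 - 3xy^3 + 2y.
General solution: 2x^2y - 3x^3y^2 - 3xy^3 + 2y = C.


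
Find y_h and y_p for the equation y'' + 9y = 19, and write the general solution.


Homogeneous part: r² + 9 = 0 ⇒ r = ±3i, so y_h = C₁cos(3x) + C₂sin(3x).
Try constant y_p = A; plug in: 9A = 19 ⇒ A = 19/9.
General solution: y = C₁cos(3x) + C₂sin(3x) + 19/9.


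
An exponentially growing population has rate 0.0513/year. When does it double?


Exponential growth: P(t) = P₀ e^(0.0513t). Set P(t)/P₀ = 2: e^(0.0513t) = 2.
Solve: t = ln(2)/0.0513 ≈ 13.51 years.


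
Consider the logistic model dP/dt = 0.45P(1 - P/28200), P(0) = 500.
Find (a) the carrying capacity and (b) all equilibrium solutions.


Logistic ODE dP/dt = 0.45P(1 - P/28200) has equilibria where dP/dt = 0, i.e. P = 0 or P = 28200.
The coefficient (1 - P/K) = 0 when P = K, identifying K = 28200 as the carrying capacity.
(a) K = 28200; (b) equilibria P = 0 and P = 28200.


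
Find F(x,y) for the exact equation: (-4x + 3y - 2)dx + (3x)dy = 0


Check exactness: ∂M/∂y = 3 and ∂N/∂x = 3; equal, so the equation is exact.
Integrate M with respect to x (treating y as constant): ∫M dx = -2x^2 + 3xy - 2x + h(y).
Differentiate w.r.t. y and set equal to N: all terms match, so h'(y) = 0 and h is a constant absorbed into C.
General solution: -2x^2 + 3xy - 2x = C.


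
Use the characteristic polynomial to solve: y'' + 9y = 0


Characteristic equation: r² + 9 = 0.
Discriminant is negative; roots r = 0 ± 3i (complex conjugate pair).
General solution uses e^(α x)(C₁ cos(β x) + C₂ sin(β x)): y = C₁cos(3x) + C₂sin(3x).


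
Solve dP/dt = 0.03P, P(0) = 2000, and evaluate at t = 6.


The ODE dP/dt = 0.03P has solution P(t) = P(0)e^(0.03t).
Substitute P(0) = 2000 and t = 6: P(6) = 2000 e^(0.18) ≈ 2394.


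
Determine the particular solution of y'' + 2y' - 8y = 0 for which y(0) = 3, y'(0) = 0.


Characteristic roots of r² + 2r - 8 = 0 are -4, 2.
General solution y = c₁ e^(-4x) + c₂ e^(2x).
Apply y(0) = 3: c₁ + c₂ = 3. Apply y'(0) = 0: -4 c₁ + 2 c₂ = 0.
Solve: c₁ = 1, c₂ = 2.
Particular solution: y = e^(-4x) + 2e^(2x).


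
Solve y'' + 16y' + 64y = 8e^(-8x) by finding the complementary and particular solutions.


Characteristic polynomial (r + 8)² = 0; repeated root r = -8.
y_h = (C₁ + C₂x)e^(-8x). Forcing matches the repeated root (resonance), so try y_p = Ax² e^(-8x).
Substitute and solve for A: 2A = 8, so A = 4.
General solution: y = (C₁ + C₂x + 4x²)e^(-8x).


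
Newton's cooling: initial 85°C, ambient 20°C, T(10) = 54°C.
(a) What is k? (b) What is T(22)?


Newton's law: T(t) = T_a + (T₀ - T_a)e^(-kt).
(a) Use T(10) = 54: (54 - 20)/(85 - 20) = e^(-k·10), so k = -ln(0.523)/10 ≈ 0.0648.
(b) Apply k to t = 22: T(22) = 20 + (65)e^(-1.426) ≈ 35.6°C.


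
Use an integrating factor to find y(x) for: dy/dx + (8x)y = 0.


P(x) = 8x ⇒ μ = e^(4x²).
Q(x) = 0 so μ y is constant: y = Ce^(-4x²).


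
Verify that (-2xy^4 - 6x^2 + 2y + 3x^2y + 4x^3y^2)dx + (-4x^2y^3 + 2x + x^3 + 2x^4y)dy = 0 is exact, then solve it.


Check exactness: ∂M/∂y = -8xy^3 + 2 + 3x^2 + 8x^3y and ∂N/∂x = -8xy^3 + 2 + 3x^2 + 8x^3y; equal, so the equation is exact.
Integrate M with respect to x (treating y as constant): ∫M dx = -x^2y^4 - 2x^3 + 2xy + x^3y + x^4y^2 + h(y).
Differentiate w.r.t. y and set equal to N: all terms match, so h'(y) = 0 and h is a constant absorbed into C.
General solution: -x^2y^4 - 2x^3 + 2xy + x^3y + x^4y^2 = C.


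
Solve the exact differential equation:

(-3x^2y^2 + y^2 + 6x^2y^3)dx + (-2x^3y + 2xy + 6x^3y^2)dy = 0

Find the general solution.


Check exactness: ∂M/∂y = -6x^2y + 2y + 18x^2y^2 and ∂N/∂x = -6x^2y + 2y + 18x^2y^2; equal, so the equation is exact.
Integrate M with respect to x (treating y as constant): ∫M dx = -x^3y^2 + xy^2 + 2x^3y^3 + h(y).
Differentiate w.r.t. y and set equal to N: all terms match, so h'(y) = 0 and h is a constant absorbed into C.
General solution: -x^3y^2 + xy^2 + 2x^3y^3 = C.


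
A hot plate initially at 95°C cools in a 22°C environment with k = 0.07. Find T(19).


Newton's law: dT/dt = -k(T - T_a) has solution T(t) = T_a + (T₀ - T_a)e^(-kt).
Plug in T_a = 22, T₀ = 95, k = 0.07, t = 19: T(19) = 22 + (73)e^(-1.33) ≈ 41.3°C.


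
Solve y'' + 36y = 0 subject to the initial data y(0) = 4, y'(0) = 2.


Characteristic roots of r² + 36 = 0 are ±6i, so y = C₁cos(6x) + C₂sin(6x).
Apply y(0) = 4: C₁ = 4. Differentiate and apply y'(0) = 2: 6·C₂ = 2, so C₂ = 1/3.
Particular solution: y = 4cos(6x) + (1/3)sin(6x).


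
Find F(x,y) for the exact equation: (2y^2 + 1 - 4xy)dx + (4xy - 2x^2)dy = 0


Check exactness: ∂M/∂y = 4y - 4x and ∂N/∂x = 4y - 4x; equal, so the equation is exact.
Integrate M with respect to x (treating y as constant): ∫M dx = 2xy^2 + x - 2x^2y + h(y).
Differentiate w.r.t. y and set equal to N: all terms match, so h'(y) = 0 and h is a constant absorbed into C.
General solution: 2xy^2 + x - 2x^2y = C.


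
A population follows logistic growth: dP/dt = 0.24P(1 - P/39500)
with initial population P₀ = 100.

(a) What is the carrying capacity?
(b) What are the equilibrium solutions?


Logistic ODE dP/dt = 0.24P(1 - P/39500) has equilibria where dP/dt = 0, i.e. P = 0 or P = 39500.
The coefficient (1 - P/K) = 0 when P = K, identifying K = 39500 as the carrying capacity.
(a) K = 39500; (b) equilibria P = 0 and P = 39500.


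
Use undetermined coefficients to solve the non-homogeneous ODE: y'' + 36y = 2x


Homogeneous: r² + 36 = 0 ⇒ r = ±6i, y_h = C₁cos(6x) + C₂sin(6x).
Polynomial forcing; try y_p = Ax + B. Then y_p'' + 36 y_p = 36(Ax + B) = 2x, so B = 0 and A = 1/18.
General solution: y = C₁cos(6x) + C₂sin(6x) + (1/18)x.


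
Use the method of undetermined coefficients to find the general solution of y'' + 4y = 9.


Homogeneous part: r² + 4 = 0 ⇒ r = ±2i, so y_h = C₁cos(2x) + C₂sin(2x).
Try constant y_p = A; plug in: 4A = 9 ⇒ A = 9/4.
General solution: y = C₁cos(2x) + C₂sin(2x) + 9/4.


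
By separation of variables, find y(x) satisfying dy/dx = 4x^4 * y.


Separate variables: dy/y = 4x^4 dx.
Integrate: ln|y| = (4/5)x^5 + C₀.
Exponentiate: y = Ce^((4/5)x^5).


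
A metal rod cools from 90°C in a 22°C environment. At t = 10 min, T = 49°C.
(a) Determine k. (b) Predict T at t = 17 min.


Newton's law: T(t) = T_a + (T₀ - T_a)e^(-kt).
(a) Use T(10) = 49: (49 - 22)/(90 - 22) = e^(-k·10), so k = -ln(0.397)/10 ≈ 0.0924.
(b) Apply k to t = 17: T(17) = 22 + (68)e^(-1.570) ≈ 36.1°C.


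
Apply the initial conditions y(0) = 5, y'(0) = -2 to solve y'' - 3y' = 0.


Characteristic roots of r² - 3r = 0 are 3, 0.
General solution y = c₁ e^(3x) + c₂.
Apply y(0) = 5: c₁ + c₂ = 5. Apply y'(0) = -2: 3 c₁ + 0 c₂ = -2.
Solve: c₁ = -2/3, c₂ = 17/3.
Particular solution: y = -(2/3)e^(3x) + 17/3.


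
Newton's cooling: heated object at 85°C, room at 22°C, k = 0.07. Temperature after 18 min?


Newton's law: dT/dt = -k(T - T_a) has solution T(t) = T_a + (T₀ - T_a)e^(-kt).
Plug in T_a = 22, T₀ = 85, k = 0.07, t = 18: T(18) = 22 + (63)e^(-1.26) ≈ 39.9°C.


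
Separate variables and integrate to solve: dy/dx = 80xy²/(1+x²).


Separate: dy/y² = 80x/(1+x²) dx.
Integrate LHS: ∫ dy/y² = -1/y.
Integrate RHS via u = 1+x²: 40ln(1+x²) + C.
Result: -1/y = 40ln(1+x²) + C.


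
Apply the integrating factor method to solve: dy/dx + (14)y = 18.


P(x) = 14, Q(x) = 18; integrating factor μ = e^(14x).
(μ y)' = 18e^(14x) ⇒ μ y = (9/7)e^(14x) + C.
Divide by μ: y = 9/7 + Ce^(-14x).


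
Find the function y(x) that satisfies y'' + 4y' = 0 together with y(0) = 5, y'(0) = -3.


Characteristic roots of r² + 4r = 0 are 0, -4.
General solution y = c₁ + c₂ e^(-4x).
Apply y(0) = 5: c₁ + c₂ = 5. Apply y'(0) = -3: 0 c₁ - 4 c₂ = -3.
Solve: c₁ = 17/4, c₂ = 3/4.
Particular solution: y = 17/4 + (3/4)e^(-4x).


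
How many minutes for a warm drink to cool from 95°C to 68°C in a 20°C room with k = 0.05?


From T(t) = T_a + (T₀ - T_a)e^(-kt), set T(t) = 68:
(68 - 20) / (95 - 20) = e^(-0.05t), so t = -ln(0.640)/0.05 ≈ 8.9 minutes.


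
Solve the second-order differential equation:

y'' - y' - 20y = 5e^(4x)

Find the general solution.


Characteristic roots of r² - r - 20 = 0 are 5, -4.
y_h = C₁e^(5x) + C₂e^(-4x).
Forcing exponent 4 is not a characteristic root; try y_p = Ae^(4x).
Substitute: A·(16 + (-1)·4 + (-20)) = A·-8 = 5, so A = -5/8.
General solution: y = C₁e^(5x) + C₂e^(-4x) - (5/8)e^(4x).


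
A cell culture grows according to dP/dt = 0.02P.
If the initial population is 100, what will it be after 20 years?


The ODE dP/dt = 0.02P has solution P(t) = P(0)e^(0.02t).
Substitute P(0) = 100 and t = 20: P(20) = 100 e^(0.40) ≈ 149.


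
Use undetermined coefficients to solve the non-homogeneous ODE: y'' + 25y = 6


Homogeneous part: r² + 25 = 0 ⇒ r = ±5i, so y_h = C₁cos(5x) + C₂sin(5x).
Try constant y_p = A; plug in: 25A = 6 ⇒ A = 6/25.
General solution: y = C₁cos(5x) + C₂sin(5x) + 6/25.


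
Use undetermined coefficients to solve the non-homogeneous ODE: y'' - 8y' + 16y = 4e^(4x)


Characteristic polynomial (r - 4)² = 0; repeated root r = 4.
y_h = (C₁ + C₂x)e^(4x). Forcing matches the repeated root (resonance), so try y_p = Ax² e^(4x).
Substitute and solve for A: 2A = 4, so A = 2.
General solution: y = (C₁ + C₂x + 2x²)e^(4x).


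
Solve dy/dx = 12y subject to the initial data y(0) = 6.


General solution of y' = 12y is y = Ce^(12x).
Apply y(0) = 6: C = 6.
Particular solution: y = 6e^(12x).


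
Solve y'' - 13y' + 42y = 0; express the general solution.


Characteristic equation: r² - 13r + 42 = 0.
Factor: (r - 6)(r - 7) = 0 ⇒ r = 6, 7 (distinct real).
General solution: y = C₁e^(6x) + C₂e^(7x).


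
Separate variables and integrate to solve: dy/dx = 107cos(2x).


g(y) = 1, so integrate directly: y = ∫ 107cos(2x) dx = (107/2)sin(2x) + C.


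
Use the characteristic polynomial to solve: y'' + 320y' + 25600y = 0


Characteristic equation: r² + 320r + 25600 = 0, i.e. (r + 160)² = 0.
Repeated root r = -160; include an x factor for the second linearly independent solution.
General solution: y = (C₁ + C₂x)e^(-160x).


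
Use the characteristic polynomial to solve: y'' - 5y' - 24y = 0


Characteristic equation: r² - 5r - 24 = 0.
Factor: (r + 3)(r - 8) = 0 ⇒ r = -3, 8 (distinct real).
General solution: y = C₁e^(-3x) + C₂e^(8x).


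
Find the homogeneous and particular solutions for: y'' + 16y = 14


Homogeneous part: r² + 16 = 0 ⇒ r = ±4i, so y_h = C₁cos(4x) + C₂sin(4x).
Try constant y_p = A; plug in: 16A = 14 ⇒ A = 7/8.
General solution: y = C₁cos(4x) + C₂sin(4x) + 7/8.


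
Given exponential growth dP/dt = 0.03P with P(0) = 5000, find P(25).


The ODE dP/dt = 0.03P has solution P(t) = P(0)e^(0.03t).
Substitute P(0) = 5000 and t = 25: P(25) = 5000 e^(0.75) ≈ 10585.


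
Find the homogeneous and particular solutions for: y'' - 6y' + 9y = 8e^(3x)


Characteristic polynomial (r - 3)² = 0; repeated root r = 3.
y_h = (C₁ + C₂x)e^(3x). Forcing matches the repeated root (resonance), so try y_p = Ax² e^(3x).
Substitute and solve for A: 2A = 8, so A = 4.
General solution: y = (C₁ + C₂x + 4x²)e^(3x).


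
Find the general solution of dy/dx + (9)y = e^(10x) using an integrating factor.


P(x) = 9 ⇒ μ = e^(9x).
(μ y)' = e^(19x) ⇒ μ y = e^(19x)/19 + C.
Divide by μ: y = (1/19)e^(10x) + Ce^(-9x).


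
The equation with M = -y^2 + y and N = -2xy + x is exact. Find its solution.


Check exactness: ∂M/∂y = -2y + 1 and ∂N/∂x = -2y + 1; equal, so the equation is exact.
Integrate M with respect to x (treating y as constant): ∫M dx = -xy^2 + xy + h(y).
Differentiate w.r.t. y and set equal to N: all terms match, so h'(y) = 0 and h is a constant absorbed into C.
General solution: -xy^2 + xy = C.


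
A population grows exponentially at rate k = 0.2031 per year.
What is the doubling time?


Exponential growth: P(t) = P₀ e^(0.2031t). Set P(t)/P₀ = 2: e^(0.2031t) = 2.
Solve: t = ln(2)/0.2031 ≈ 3.41 years.


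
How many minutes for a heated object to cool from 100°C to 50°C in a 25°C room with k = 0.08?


From T(t) = T_a + (T₀ - T_a)e^(-kt), set T(t) = 50:
(50 - 25) / (100 - 25) = e^(-0.08t), so t = -ln(0.333)/0.08 ≈ 13.7 minutes.


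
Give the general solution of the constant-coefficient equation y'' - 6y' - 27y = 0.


Characteristic equation: r² - 6r - 27 = 0.
Factor: (r - 9)(r + 3) = 0 ⇒ r = 9, -3 (distinct real).
General solution: y = C₁e^(9x) + C₂e^(-3x).


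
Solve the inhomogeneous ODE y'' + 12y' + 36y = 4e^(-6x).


Characteristic polynomial (r + 6)² = 0; repeated root r = -6.
y_h = (C₁ + C₂x)e^(-6x). Forcing matches the repeated root (resonance), so try y_p = Ax² e^(-6x).
Substitute and solve for A: 2A = 4, so A = 2.
General solution: y = (C₁ + C₂x + 2x²)e^(-6x).


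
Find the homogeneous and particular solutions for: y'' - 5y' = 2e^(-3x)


Characteristic roots of r² - 5r = 0 are 0, 5.
y_h = C₁ + C₂e^(5x).
Forcing exponent -3 is not a characteristic root; try y_p = Ae^(-3x).
Substitute: A·(9 + (-5)·-3 + (0)) = A·24 = 2, so A = 1/12.
General solution: y = C₁ + C₂e^(5x) + (1/12)e^(-3x).


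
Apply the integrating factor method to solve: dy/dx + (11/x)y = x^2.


P(x) = 11/x ⇒ μ = x^11.
(x^11 y)' = x^13 ⇒ x^11 y = x^14/(14) + C.
Solve for y: y = (1/14)x^3 + C/x^11.


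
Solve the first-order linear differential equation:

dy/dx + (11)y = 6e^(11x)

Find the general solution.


P(x) = 11 ⇒ μ = e^(11x).
(μ y)' = 6e^(22x) ⇒ μ y = (6/22)e^(22x) + C.
Divide by μ: y = (3/11)e^(11x) + Ce^(-11x).


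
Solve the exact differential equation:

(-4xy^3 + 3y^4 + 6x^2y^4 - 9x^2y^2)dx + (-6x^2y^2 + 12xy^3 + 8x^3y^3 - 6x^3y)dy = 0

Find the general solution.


Check exactness: ∂M/∂y = -12xy^2 + 12y^3 + 24x^2y^3 - 18x^2y and ∂N/∂x = -12xy^2 + 12y^3 + 24x^2y^3 - 18x^2y; equal, so the equation is exact.
Integrate M with respect to x (treating y as constant): ∫M dx = -2x^2y^3 + 3xy^4 + 2x^3y^4 - 3x^3y^2 + h(y).
Differentiate w.r.t. y and set equal to N: all terms match, so h'(y) = 0 and h is a constant absorbed into C.
General solution: -2x^2y^3 + 3xy^4 + 2x^3y^4 - 3x^3y^2 = C.


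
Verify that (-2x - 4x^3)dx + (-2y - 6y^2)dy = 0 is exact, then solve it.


Check exactness: ∂M/∂y = 0 and ∂N/∂x = 0; equal, so the equation is exact.
Integrate M with respect to x (treating y as constant): ∫M dx = -x^2 - x^4 + h(y).
Differentiate w.r.t. y and set equal to N: the x-dependent terms already match, leaving h'(y) = -2y - 6y^2. Integrate: h(y) = -y^2 - 2y^3.
So F(x,y) = -y^2 - x^2 - 2y^3 - x^4.
General solution: -y^2 - x^2 - 2y^3 - x^4 = C.


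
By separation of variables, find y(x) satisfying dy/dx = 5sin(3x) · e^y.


Separate: e^(-y) dy = 5sin(3x) dx.
Integrate: -e^(-y) = -(5/3)cos(3x) + C₀.
Rearrange: e^(-y) = (5/3)cos(3x) + C.


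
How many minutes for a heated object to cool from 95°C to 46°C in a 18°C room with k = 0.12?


From T(t) = T_a + (T₀ - T_a)e^(-kt), set T(t) = 46:
(46 - 18) / (95 - 18) = e^(-0.12t), so t = -ln(0.364)/0.12 ≈ 8.4 minutes.


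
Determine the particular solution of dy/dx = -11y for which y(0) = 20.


General solution of y' = -11y is y = Ce^(-11x).
Apply y(0) = 20: C = 20.
Particular solution: y = 20e^(-11x).


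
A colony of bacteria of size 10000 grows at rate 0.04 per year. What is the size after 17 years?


The ODE dP/dt = 0.04P has solution P(t) = P(0)e^(0.04t).
Substitute P(0) = 10000 and t = 17: P(17) = 10000 e^(0.68) ≈ 19739.


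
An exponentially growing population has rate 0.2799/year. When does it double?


Exponential growth: P(t) = P₀ e^(0.2799t). Set P(t)/P₀ = 2: e^(0.2799t) = 2.
Solve: t = ln(2)/0.2799 ≈ 2.48 years.


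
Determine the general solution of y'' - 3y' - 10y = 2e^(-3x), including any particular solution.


Characteristic roots of r² - 3r - 10 = 0 are -2, 5.
y_h = C₁e^(-2x) + C₂e^(5x).
Forcing exponent -3 is not a characteristic root; try y_p = Ae^(-3x).
Substitute: A·(9 + (-3)·-3 + (-10)) = A·8 = 2, so A = 1/4.
General solution: y = C₁e^(-2x) + C₂e^(5x) + (1/4)e^(-3x).


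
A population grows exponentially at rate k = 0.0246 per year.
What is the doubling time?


Exponential growth: P(t) = P₀ e^(0.0246t). Set P(t)/P₀ = 2: e^(0.0246t) = 2.
Solve: t = ln(2)/0.0246 ≈ 28.18 years.


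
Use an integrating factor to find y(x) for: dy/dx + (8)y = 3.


P(x) = 8, Q(x) = 3; integrating factor μ = e^(8x).
(μ y)' = 3e^(8x) ⇒ μ y = (3/8)e^(8x) + C.
Divide by μ: y = 3/8 + Ce^(-8x).


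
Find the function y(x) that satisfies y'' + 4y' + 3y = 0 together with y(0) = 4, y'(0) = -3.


Characteristic roots of r² + 4r + 3 = 0 are -1, -3.
General solution y = c₁ e^(-x) + c₂ e^(-3x).
Apply y(0) = 4: c₁ + c₂ = 4. Apply y'(0) = -3: -1 c₁ - 3 c₂ = -3.
Solve: c₁ = 9/2, c₂ = -1/2.
Particular solution: y = (9/2)e^(-x) - (1/2)e^(-3x).


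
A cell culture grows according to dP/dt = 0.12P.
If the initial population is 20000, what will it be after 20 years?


The ODE dP/dt = 0.12P has solution P(t) = P(0)e^(0.12t).
Substitute P(0) = 20000 and t = 20: P(20) = 20000 e^(2.40) ≈ 220464.


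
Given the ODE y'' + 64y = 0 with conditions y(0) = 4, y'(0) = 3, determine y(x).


Characteristic roots of r² + 64 = 0 are ±8i, so y = C₁cos(8x) + C₂sin(8x).
Apply y(0) = 4: C₁ = 4. Differentiate and apply y'(0) = 3: 8·C₂ = 3, so C₂ = 3/8.
Particular solution: y = 4cos(8x) + (3/8)sin(8x).


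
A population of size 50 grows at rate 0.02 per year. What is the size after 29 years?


The ODE dP/dt = 0.02P has solution P(t) = P(0)e^(0.02t).
Substitute P(0) = 50 and t = 29: P(29) = 50 e^(0.58) ≈ 89.


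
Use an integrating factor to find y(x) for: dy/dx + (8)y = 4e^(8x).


P(x) = 8 ⇒ μ = e^(8x).
(μ y)' = 4e^(16x) ⇒ μ y = (4/16)e^(16x) + C.
Divide by μ: y = (1/4)e^(8x) + Ce^(-8x).


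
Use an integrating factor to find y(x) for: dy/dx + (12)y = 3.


P(x) = 12, Q(x) = 3; integrating factor μ = e^(12x).
(μ y)' = 3e^(12x) ⇒ μ y = (1/4)e^(12x) + C.
Divide by μ: y = 1/4 + Ce^(-12x).


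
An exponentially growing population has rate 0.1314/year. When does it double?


Exponential growth: P(t) = P₀ e^(0.1314t). Set P(t)/P₀ = 2: e^(0.1314t) = 2.
Solve: t = ln(2)/0.1314 ≈ 5.28 years.


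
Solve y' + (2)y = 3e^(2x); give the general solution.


P(x) = 2 ⇒ μ = e^(2x).
(μ y)' = 3e^(4x) ⇒ μ y = (3/4)e^(4x) + C.
Divide by μ: y = (3/4)e^(2x) + Ce^(-2x).
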